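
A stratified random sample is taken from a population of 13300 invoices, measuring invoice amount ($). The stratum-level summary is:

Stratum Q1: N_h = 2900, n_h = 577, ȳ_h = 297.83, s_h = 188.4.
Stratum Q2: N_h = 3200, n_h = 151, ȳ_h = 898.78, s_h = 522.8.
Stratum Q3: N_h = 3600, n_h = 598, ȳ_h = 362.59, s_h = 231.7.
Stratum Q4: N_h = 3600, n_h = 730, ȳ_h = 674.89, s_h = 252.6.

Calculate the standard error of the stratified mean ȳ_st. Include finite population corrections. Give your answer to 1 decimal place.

V̂(ȳ_st) = Σ W_h² (1 − n_h/N_h) s_h²/n_h, with W_h = N_h/N and N = 13300:
  stratum Q1: (2900/13300)²·(1 − 577/2900)·188.4²/577 = 2.34277
  stratum Q2: (3200/13300)²·(1 − 151/3200)·522.8²/151 = 99.8386
  stratum Q3: (3600/13300)²·(1 − 598/3600)·231.7²/598 = 5.4848
  stratum Q4: (3600/13300)²·(1 − 730/3600)·252.6²/730 = 5.10534
V̂(ȳ_st) = 112.771
SE(ȳ_st) = √112.771 = 10.6194

SE(ȳ_st) ≈ 10.6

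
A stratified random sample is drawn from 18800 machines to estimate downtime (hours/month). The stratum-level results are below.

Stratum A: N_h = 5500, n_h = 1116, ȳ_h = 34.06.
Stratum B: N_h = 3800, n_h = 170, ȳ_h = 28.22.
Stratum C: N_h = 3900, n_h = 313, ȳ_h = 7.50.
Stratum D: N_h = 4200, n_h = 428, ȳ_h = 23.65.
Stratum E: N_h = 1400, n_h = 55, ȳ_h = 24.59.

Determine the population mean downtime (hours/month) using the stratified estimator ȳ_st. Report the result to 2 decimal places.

ȳ_st ≈ 24.34

N = Σ N_h = 18800. Stratum weights W_h = N_h/N.
ȳ_st = (5500·34.06 + 3800·28.22 + 3900·7.50 + 4200·23.65 + 1400·24.59) / 18800 = 24.3389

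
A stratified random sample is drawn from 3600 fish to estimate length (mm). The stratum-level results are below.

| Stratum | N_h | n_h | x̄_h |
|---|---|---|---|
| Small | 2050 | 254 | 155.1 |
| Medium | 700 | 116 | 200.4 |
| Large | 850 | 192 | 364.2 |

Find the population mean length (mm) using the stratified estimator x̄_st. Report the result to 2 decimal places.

N = Σ N_h = 3600. Stratum weights W_h = N_h/N.
x̄_st = (2050·155.1 + 700·200.4 + 850·364.2) / 3600 = 213.2792

x̄_st ≈ 213.28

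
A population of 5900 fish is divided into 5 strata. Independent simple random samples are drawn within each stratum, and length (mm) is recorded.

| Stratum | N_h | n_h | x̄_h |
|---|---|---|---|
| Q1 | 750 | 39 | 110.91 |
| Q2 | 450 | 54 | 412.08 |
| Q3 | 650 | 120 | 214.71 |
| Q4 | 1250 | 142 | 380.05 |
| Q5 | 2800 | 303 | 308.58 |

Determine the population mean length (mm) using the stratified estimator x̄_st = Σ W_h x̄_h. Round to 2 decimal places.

x̄_st ≈ 296.15

N = Σ N_h = 5900. Stratum weights W_h = N_h/N.
x̄_st = (750·110.91 + 450·412.08 + 650·214.71 + 1250·380.05 + 2800·308.58) / 5900 = 296.1469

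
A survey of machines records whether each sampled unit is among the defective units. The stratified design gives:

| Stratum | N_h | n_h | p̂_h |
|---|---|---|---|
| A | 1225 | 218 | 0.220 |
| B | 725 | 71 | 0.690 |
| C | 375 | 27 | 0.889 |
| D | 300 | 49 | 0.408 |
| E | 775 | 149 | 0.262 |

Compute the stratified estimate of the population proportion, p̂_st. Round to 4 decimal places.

p̂_st ≈ 0.4202

N = 3400; stratum weights W_h = N_h/N.
p̂_st = Σ W_h p̂_h = (1225·0.220 + 725·0.690 + 375·0.889 + 300·0.408 + 775·0.262)/3400 = 0.42017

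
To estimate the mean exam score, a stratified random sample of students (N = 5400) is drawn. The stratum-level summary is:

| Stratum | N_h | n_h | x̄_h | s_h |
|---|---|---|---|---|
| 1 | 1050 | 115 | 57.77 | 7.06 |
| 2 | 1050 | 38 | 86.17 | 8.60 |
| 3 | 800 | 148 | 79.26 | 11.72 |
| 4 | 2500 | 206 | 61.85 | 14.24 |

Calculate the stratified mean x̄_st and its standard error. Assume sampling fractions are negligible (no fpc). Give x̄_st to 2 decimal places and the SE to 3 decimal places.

x̄_st ≈ 68.36, SE ≈ 0.567

x̄_st = Σ W_h x̄_h = (1050·57.77 + 1050·86.17 + 800·79.26 + 2500·61.85)/5400 = 68.36481
V̂(x̄_st) = Σ W_h² s_h²/n_h, with W_h = N_h/N and N = 5400:
  stratum 1: (1050/5400)²·7.06²/115 = 0.0163871
  stratum 2: (1050/5400)²·8.60²/38 = 0.0735876
  stratum 3: (800/5400)²·11.72²/148 = 0.0203698
  stratum 4: (2500/5400)²·14.24²/206 = 0.210982
V̂(x̄_st) = 0.321326
SE(x̄_st) = √0.321326 = 0.566857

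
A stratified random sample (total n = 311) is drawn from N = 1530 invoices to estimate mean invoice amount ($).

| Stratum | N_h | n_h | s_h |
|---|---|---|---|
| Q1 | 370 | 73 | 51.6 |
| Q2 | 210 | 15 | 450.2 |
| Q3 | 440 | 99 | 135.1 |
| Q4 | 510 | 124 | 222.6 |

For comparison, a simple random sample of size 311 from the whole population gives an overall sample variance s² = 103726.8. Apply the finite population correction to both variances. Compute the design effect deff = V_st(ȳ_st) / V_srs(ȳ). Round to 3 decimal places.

deff ≈ 1.067

V̂(ȳ_st) = Σ W_h² (1 − n_h/N_h) s_h²/n_h, with W_h = N_h/N and N = 1530:
  stratum Q1: (370/1530)²·(1 − 73/370)·51.6²/73 = 1.71219
  stratum Q2: (210/1530)²·(1 − 15/210)·450.2²/15 = 236.369
  stratum Q3: (440/1530)²·(1 − 99/440)·135.1²/99 = 11.8168
  stratum Q4: (510/1530)²·(1 − 124/510)·222.6²/124 = 33.605
V_st = 283.503
V_srs = (1 − 311/1530)·103726.8/311 = 265.731
deff = V_st / V_srs = 283.503/265.731 = 1.0669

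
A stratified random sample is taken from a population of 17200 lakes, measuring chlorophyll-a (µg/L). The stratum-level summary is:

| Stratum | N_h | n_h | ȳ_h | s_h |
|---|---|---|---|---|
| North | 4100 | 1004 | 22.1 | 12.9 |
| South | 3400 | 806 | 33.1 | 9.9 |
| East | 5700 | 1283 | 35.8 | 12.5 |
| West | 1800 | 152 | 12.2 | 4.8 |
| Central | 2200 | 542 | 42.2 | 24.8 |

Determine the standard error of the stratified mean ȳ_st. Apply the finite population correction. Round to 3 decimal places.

SE(ȳ_st) ≈ 0.191

V̂(ȳ_st) = Σ W_h² (1 − n_h/N_h) s_h²/n_h, with W_h = N_h/N and N = 17200:
  stratum North: (4100/17200)²·(1 − 1004/4100)·12.9²/1004 = 0.0071117
  stratum South: (3400/17200)²·(1 − 806/3400)·9.9²/806 = 0.00362516
  stratum East: (5700/17200)²·(1 − 1283/5700)·12.5²/1283 = 0.0103643
  stratum West: (1800/17200)²·(1 − 152/1800)·4.8²/152 = 0.00151989
  stratum Central: (2200/17200)²·(1 − 542/2200)·24.8²/542 = 0.0139912
V̂(ȳ_st) = 0.0366122
SE(ȳ_st) = √0.0366122 = 0.191343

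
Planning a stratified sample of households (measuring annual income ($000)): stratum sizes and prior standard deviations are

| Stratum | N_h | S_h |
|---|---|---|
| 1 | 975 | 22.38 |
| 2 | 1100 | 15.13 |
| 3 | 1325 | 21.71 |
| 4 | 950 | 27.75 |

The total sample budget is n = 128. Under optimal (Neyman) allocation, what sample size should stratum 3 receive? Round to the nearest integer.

Neyman allocation: n_h = n · N_h S_h / Σ N_i S_i, with n = 128.
  stratum 1: N_h·S_h = 975·22.38 = 21820.50
  stratum 2: N_h·S_h = 1100·15.13 = 16643.00
  stratum 3: N_h·S_h = 1325·21.71 = 28765.75
  stratum 4: N_h·S_h = 950·27.75 = 26362.50
Σ N_h S_h = 93591.75
n for stratum 3 = 128·28765.75/93591.75 = 39.341 → 39

39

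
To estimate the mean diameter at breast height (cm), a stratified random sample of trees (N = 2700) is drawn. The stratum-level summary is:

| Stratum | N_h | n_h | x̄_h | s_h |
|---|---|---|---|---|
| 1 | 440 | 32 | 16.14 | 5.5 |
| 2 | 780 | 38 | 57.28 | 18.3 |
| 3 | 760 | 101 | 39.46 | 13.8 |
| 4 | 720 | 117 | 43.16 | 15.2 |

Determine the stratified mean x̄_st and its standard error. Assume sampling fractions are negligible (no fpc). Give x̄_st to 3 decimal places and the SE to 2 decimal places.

x̄_st = Σ W_h x̄_h = (440·16.14 + 780·57.28 + 760·39.46 + 720·43.16)/2700 = 41.79437
V̂(x̄_st) = Σ W_h² s_h²/n_h, with W_h = N_h/N and N = 2700:
  stratum 1: (440/2700)²·5.5²/32 = 0.0251046
  stratum 2: (780/2700)²·18.3²/38 = 0.735496
  stratum 3: (760/2700)²·13.8²/101 = 0.149395
  stratum 4: (720/2700)²·15.2²/117 = 0.140423
V̂(x̄_st) = 1.05042
SE(x̄_st) = √1.05042 = 1.0249

x̄_st ≈ 41.794, SE ≈ 1.02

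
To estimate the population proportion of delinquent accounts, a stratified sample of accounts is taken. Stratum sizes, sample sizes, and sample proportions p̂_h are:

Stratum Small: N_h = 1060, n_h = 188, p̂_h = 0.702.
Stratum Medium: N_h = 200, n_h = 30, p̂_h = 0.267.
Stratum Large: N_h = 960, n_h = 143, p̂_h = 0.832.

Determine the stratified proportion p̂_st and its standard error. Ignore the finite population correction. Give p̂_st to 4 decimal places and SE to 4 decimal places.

p̂_st ≈ 0.7190, SE ≈ 0.0222

N = 2220; stratum weights W_h = N_h/N.
p̂_st = Σ W_h p̂_h = (1060·0.702 + 200·0.267 + 960·0.832)/2220 = 0.71903
V̂(p̂_st) = Σ W_h² p̂_h(1−p̂_h)/(n_h−1):
  stratum Small: (1060/2220)²·0.702·0.298/187 = 0.000255045
  stratum Medium: (200/2220)²·0.267·0.733/29 = 5.47736e-05
  stratum Large: (960/2220)²·0.832·0.168/142 = 0.000184069
V̂(p̂_st) = 0.000493888; SE = √V̂ = 0.0222236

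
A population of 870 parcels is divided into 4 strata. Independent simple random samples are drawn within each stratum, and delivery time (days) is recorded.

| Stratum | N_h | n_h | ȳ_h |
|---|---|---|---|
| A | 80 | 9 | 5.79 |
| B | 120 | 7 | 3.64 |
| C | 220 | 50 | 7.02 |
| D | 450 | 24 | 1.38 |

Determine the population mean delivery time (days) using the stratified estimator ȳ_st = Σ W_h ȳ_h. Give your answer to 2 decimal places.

N = Σ N_h = 870. Stratum weights W_h = N_h/N.
ȳ_st = (80·5.79 + 120·3.64 + 220·7.02 + 450·1.38) / 870 = 3.5234

ȳ_st ≈ 3.52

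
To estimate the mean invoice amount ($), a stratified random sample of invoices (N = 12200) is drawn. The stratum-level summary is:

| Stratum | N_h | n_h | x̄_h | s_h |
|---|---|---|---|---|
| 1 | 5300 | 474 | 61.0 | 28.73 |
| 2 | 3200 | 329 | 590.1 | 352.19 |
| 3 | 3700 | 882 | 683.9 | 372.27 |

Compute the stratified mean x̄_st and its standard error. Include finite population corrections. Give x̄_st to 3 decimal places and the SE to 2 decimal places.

x̄_st = Σ W_h x̄_h = (5300·61.0 + 3200·590.1 + 3700·683.9)/12200 = 388.69262
V̂(x̄_st) = Σ W_h² (1 − n_h/N_h) s_h²/n_h, with W_h = N_h/N and N = 12200:
  stratum 1: (5300/12200)²·(1 − 474/5300)·28.73²/474 = 0.299252
  stratum 2: (3200/12200)²·(1 − 329/3200)·352.19²/329 = 23.2714
  stratum 3: (3700/12200)²·(1 − 882/3700)·372.27²/882 = 11.007
V̂(x̄_st) = 34.5776
SE(x̄_st) = √34.5776 = 5.88028

x̄_st ≈ 388.693, SE ≈ 5.88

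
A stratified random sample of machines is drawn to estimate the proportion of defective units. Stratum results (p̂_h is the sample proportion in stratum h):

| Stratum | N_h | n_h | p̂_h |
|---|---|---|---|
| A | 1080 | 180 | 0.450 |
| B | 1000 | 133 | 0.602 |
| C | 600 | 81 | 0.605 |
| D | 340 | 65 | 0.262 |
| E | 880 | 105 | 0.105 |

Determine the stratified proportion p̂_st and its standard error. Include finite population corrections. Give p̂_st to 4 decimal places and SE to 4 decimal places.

p̂_st ≈ 0.4186, SE ≈ 0.0177

N = 3900; stratum weights W_h = N_h/N.
p̂_st = Σ W_h p̂_h = (1080·0.450 + 1000·0.602 + 600·0.605 + 340·0.262 + 880·0.105)/3900 = 0.41858
V̂(p̂_st) = Σ W_h² (1 − n_h/N_h) p̂_h(1−p̂_h)/(n_h−1):
  stratum A: (1080/3900)²·(1 − 180/1080)·0.450·0.550/179 = 8.83607e-05
  stratum B: (1000/3900)²·(1 − 133/1000)·0.602·0.398/132 = 0.000103465
  stratum C: (600/3900)²·(1 − 81/600)·0.605·0.395/80 = 6.11578e-05
  stratum D: (340/3900)²·(1 − 65/340)·0.262·0.738/64 = 1.85721e-05
  stratum E: (880/3900)²·(1 − 105/880)·0.105·0.895/104 = 4.05167e-05
V̂(p̂_st) = 0.000312073; SE = √V̂ = 0.0176656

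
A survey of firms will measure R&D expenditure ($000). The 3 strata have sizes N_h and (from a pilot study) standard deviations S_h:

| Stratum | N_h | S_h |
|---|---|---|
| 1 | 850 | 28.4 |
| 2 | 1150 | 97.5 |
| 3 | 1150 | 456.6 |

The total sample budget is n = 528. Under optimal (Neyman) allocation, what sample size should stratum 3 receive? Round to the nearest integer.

419

Neyman allocation: n_h = n · N_h S_h / Σ N_i S_i, with n = 528.
  stratum 1: N_h·S_h = 850·28.4 = 24140.00
  stratum 2: N_h·S_h = 1150·97.5 = 112125.00
  stratum 3: N_h·S_h = 1150·456.6 = 525090.00
Σ N_h S_h = 661355.00
n for stratum 3 = 528·525090.00/661355.00 = 419.211 → 419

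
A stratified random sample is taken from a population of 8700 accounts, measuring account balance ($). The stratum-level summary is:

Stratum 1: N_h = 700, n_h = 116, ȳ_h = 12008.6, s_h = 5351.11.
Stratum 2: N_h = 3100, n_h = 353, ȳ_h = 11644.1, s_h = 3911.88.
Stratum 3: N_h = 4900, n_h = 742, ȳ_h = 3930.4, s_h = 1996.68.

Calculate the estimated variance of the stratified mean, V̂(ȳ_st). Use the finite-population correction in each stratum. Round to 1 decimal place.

V̂(ȳ_st) = Σ W_h² (1 − n_h/N_h) s_h²/n_h, with W_h = N_h/N and N = 8700:
  stratum 1: (700/8700)²·(1 − 116/700)·5351.11²/116 = 1333.22
  stratum 2: (3100/8700)²·(1 − 353/3100)·3911.88²/353 = 4877.29
  stratum 3: (4900/8700)²·(1 − 742/4900)·1996.68²/742 = 1446.29
V̂(ȳ_st) = 7656.8

V̂(ȳ_st) ≈ 7656.8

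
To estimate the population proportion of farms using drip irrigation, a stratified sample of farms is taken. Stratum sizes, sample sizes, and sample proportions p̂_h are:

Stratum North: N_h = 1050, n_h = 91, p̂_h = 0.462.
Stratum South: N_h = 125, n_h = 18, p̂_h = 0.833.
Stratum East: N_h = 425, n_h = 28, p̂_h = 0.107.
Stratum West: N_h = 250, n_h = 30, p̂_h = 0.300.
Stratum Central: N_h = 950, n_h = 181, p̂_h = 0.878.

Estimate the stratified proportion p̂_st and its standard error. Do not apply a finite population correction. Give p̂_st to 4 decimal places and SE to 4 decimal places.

N = 2800; stratum weights W_h = N_h/N.
p̂_st = Σ W_h p̂_h = (1050·0.462 + 125·0.833 + 425·0.107 + 250·0.300 + 950·0.878)/2800 = 0.55136
V̂(p̂_st) = Σ W_h² p̂_h(1−p̂_h)/(n_h−1):
  stratum North: (1050/2800)²·0.462·0.538/90 = 0.000388369
  stratum South: (125/2800)²·0.833·0.167/17 = 1.63086e-05
  stratum East: (425/2800)²·0.107·0.893/27 = 8.1533e-05
  stratum West: (250/2800)²·0.300·0.700/29 = 5.77278e-05
  stratum Central: (950/2800)²·0.878·0.122/180 = 6.85035e-05
V̂(p̂_st) = 0.000612442; SE = √V̂ = 0.0247476

p̂_st ≈ 0.5514, SE ≈ 0.0247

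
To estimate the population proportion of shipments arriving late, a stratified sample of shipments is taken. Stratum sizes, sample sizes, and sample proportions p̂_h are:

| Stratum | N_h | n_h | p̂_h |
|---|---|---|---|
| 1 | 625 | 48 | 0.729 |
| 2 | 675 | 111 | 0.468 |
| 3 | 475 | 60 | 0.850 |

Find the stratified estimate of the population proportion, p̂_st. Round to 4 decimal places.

N = 1775; stratum weights W_h = N_h/N.
p̂_st = Σ W_h p̂_h = (625·0.729 + 675·0.468 + 475·0.850)/1775 = 0.66213

p̂_st ≈ 0.6621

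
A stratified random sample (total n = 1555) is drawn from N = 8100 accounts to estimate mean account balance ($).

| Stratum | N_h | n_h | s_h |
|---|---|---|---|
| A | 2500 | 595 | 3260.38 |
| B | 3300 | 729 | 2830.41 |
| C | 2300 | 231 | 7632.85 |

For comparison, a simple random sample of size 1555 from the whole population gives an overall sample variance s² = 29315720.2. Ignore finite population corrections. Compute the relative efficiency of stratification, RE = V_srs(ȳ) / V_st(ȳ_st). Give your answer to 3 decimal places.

V̂(ȳ_st) = Σ W_h² s_h²/n_h, with W_h = N_h/N and N = 8100:
  stratum A: (2500/8100)²·3260.38²/595 = 1701.88
  stratum B: (3300/8100)²·2830.41²/729 = 1824.02
  stratum C: (2300/8100)²·7632.85²/231 = 20335.1
V_st = 23861
V_srs = s²/n = 29315720.2/1555 = 18852.6
Relative efficiency = V_srs / V_st = 18852.6/23861 = 0.7901

RE ≈ 0.790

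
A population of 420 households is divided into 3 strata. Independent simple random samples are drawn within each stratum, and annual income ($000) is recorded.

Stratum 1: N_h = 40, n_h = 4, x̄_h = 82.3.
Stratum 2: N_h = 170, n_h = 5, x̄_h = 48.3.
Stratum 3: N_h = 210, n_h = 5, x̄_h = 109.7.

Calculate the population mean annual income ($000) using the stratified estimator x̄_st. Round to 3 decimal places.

N = Σ N_h = 420. Stratum weights W_h = N_h/N.
x̄_st = (40·82.3 + 170·48.3 + 210·109.7) / 420 = 82.23810

x̄_st ≈ 82.238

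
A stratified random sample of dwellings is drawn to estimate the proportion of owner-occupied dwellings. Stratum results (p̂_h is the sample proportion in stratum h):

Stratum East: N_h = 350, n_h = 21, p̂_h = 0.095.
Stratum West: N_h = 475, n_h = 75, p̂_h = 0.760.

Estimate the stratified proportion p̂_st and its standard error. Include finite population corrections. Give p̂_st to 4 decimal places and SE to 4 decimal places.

p̂_st ≈ 0.4779, SE ≈ 0.0376

N = 825; stratum weights W_h = N_h/N.
p̂_st = Σ W_h p̂_h = (350·0.095 + 475·0.760)/825 = 0.47788
V̂(p̂_st) = Σ W_h² (1 − n_h/N_h) p̂_h(1−p̂_h)/(n_h−1):
  stratum East: (350/825)²·(1 − 21/350)·0.095·0.905/20 = 0.000727274
  stratum West: (475/825)²·(1 − 75/475)·0.760·0.240/74 = 0.00068808
V̂(p̂_st) = 0.00141535; SE = √V̂ = 0.0376212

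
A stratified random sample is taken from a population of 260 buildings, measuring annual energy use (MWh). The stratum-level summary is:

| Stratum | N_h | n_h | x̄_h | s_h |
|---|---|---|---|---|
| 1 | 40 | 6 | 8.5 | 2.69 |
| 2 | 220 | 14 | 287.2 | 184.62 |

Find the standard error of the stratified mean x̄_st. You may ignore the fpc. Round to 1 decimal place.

SE(x̄_st) ≈ 41.8

V̂(x̄_st) = Σ W_h² s_h²/n_h, with W_h = N_h/N and N = 260:
  stratum 1: (40/260)²·2.69²/6 = 0.0285448
  stratum 2: (220/260)²·184.62²/14 = 1743.12
V̂(x̄_st) = 1743.15
SE(x̄_st) = √1743.15 = 41.7511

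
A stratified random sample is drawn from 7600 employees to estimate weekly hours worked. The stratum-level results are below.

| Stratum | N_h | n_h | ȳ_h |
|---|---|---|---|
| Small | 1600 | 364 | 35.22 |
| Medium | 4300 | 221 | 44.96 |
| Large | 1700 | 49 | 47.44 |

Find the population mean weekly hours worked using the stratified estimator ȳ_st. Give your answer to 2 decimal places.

ȳ_st ≈ 43.46

N = Σ N_h = 7600. Stratum weights W_h = N_h/N.
ȳ_st = (1600·35.22 + 4300·44.96 + 1700·47.44) / 7600 = 43.4642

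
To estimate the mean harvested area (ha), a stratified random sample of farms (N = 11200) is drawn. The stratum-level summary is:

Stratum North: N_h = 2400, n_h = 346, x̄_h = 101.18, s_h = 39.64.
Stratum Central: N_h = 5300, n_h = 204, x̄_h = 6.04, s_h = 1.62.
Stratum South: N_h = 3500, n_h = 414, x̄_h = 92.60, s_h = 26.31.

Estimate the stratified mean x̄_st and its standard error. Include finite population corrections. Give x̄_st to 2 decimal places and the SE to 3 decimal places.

x̄_st ≈ 53.48, SE ≈ 0.570

x̄_st = Σ W_h x̄_h = (2400·101.18 + 5300·6.04 + 3500·92.60)/11200 = 53.47714
V̂(x̄_st) = Σ W_h² (1 − n_h/N_h) s_h²/n_h, with W_h = N_h/N and N = 11200:
  stratum North: (2400/11200)²·(1 − 346/2400)·39.64²/346 = 0.178471
  stratum Central: (5300/11200)²·(1 − 204/5300)·1.62²/204 = 0.00276993
  stratum South: (3500/11200)²·(1 − 414/3500)·26.31²/414 = 0.143969
V̂(x̄_st) = 0.32521
SE(x̄_st) = √0.32521 = 0.570272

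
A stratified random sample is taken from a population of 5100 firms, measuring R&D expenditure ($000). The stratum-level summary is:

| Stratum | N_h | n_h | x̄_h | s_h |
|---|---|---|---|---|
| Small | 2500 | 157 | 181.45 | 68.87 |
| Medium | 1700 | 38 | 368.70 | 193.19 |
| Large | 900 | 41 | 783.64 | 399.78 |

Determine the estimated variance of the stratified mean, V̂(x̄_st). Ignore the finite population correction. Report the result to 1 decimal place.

V̂(x̄_st) = Σ W_h² s_h²/n_h, with W_h = N_h/N and N = 5100:
  stratum Small: (2500/5100)²·68.87²/157 = 7.25939
  stratum Medium: (1700/5100)²·193.19²/38 = 109.13
  stratum Large: (900/5100)²·399.78²/41 = 121.396
V̂(x̄_st) = 237.785

V̂(x̄_st) ≈ 237.8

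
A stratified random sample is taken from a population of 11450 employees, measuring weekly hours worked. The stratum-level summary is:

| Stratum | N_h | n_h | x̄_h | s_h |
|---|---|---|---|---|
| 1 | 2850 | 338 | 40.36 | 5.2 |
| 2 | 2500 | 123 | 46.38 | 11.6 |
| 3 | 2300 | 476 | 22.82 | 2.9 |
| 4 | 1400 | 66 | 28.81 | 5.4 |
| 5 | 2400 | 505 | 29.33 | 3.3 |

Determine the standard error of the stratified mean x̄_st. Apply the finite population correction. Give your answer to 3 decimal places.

SE(x̄_st) ≈ 0.248

V̂(x̄_st) = Σ W_h² (1 − n_h/N_h) s_h²/n_h, with W_h = N_h/N and N = 11450:
  stratum 1: (2850/11450)²·(1 − 338/2850)·5.2²/338 = 0.00436861
  stratum 2: (2500/11450)²·(1 − 123/2500)·11.6²/123 = 0.0495871
  stratum 3: (2300/11450)²·(1 − 476/2300)·2.9²/476 = 0.000565367
  stratum 4: (1400/11450)²·(1 − 66/1400)·5.4²/66 = 0.00629385
  stratum 5: (2400/11450)²·(1 − 505/2400)·3.3²/505 = 0.000748076
V̂(x̄_st) = 0.0615631
SE(x̄_st) = √0.0615631 = 0.248119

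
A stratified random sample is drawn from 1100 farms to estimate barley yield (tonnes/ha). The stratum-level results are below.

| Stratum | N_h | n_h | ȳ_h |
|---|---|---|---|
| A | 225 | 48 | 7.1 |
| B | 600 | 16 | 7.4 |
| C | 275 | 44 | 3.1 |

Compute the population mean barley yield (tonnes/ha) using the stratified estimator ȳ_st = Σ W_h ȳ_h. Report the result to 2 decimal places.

ȳ_st ≈ 6.26

N = Σ N_h = 1100. Stratum weights W_h = N_h/N.
ȳ_st = (225·7.1 + 600·7.4 + 275·3.1) / 1100 = 6.2636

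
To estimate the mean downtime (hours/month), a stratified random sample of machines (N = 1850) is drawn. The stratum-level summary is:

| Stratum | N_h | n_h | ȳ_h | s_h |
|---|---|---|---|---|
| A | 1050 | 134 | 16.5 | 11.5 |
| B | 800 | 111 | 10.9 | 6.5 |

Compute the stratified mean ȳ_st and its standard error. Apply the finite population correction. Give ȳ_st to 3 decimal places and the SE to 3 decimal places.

ȳ_st ≈ 14.078, SE ≈ 0.582

ȳ_st = Σ W_h ȳ_h = (1050·16.5 + 800·10.9)/1850 = 14.07838
V̂(ȳ_st) = Σ W_h² (1 − n_h/N_h) s_h²/n_h, with W_h = N_h/N and N = 1850:
  stratum A: (1050/1850)²·(1 − 134/1050)·11.5²/134 = 0.277353
  stratum B: (800/1850)²·(1 − 111/800)·6.5²/111 = 0.0613013
V̂(ȳ_st) = 0.338654
SE(ȳ_st) = √0.338654 = 0.58194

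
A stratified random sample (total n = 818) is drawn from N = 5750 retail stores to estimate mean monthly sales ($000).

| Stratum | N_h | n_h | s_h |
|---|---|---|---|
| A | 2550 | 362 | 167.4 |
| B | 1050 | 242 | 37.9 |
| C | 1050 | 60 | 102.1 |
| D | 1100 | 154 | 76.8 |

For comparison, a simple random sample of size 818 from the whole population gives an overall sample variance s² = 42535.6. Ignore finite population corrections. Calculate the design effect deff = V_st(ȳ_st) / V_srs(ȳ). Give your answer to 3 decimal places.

V̂(ȳ_st) = Σ W_h² s_h²/n_h, with W_h = N_h/N and N = 5750:
  stratum A: (2550/5750)²·167.4²/362 = 15.2246
  stratum B: (1050/5750)²·37.9²/242 = 0.197927
  stratum C: (1050/5750)²·102.1²/60 = 5.79353
  stratum D: (1100/5750)²·76.8²/154 = 1.40169
V_st = 22.6178
V_srs = s²/n = 42535.6/818 = 51.9995
deff = V_st / V_srs = 22.6178/51.9995 = 0.4350

deff ≈ 0.435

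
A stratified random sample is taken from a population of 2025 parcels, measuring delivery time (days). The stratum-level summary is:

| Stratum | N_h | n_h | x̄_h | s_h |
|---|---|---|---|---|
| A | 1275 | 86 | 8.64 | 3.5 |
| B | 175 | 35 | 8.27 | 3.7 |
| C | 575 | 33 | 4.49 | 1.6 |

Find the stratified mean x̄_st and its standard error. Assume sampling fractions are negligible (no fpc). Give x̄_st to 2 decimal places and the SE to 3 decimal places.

x̄_st ≈ 7.43, SE ≈ 0.256

x̄_st = Σ W_h x̄_h = (1275·8.64 + 175·8.27 + 575·4.49)/2025 = 7.42963
V̂(x̄_st) = Σ W_h² s_h²/n_h, with W_h = N_h/N and N = 2025:
  stratum A: (1275/2025)²·3.5²/86 = 0.0564687
  stratum B: (175/2025)²·3.7²/35 = 0.0029212
  stratum C: (575/2025)²·1.6²/33 = 0.00625477
V̂(x̄_st) = 0.0656447
SE(x̄_st) = √0.0656447 = 0.256212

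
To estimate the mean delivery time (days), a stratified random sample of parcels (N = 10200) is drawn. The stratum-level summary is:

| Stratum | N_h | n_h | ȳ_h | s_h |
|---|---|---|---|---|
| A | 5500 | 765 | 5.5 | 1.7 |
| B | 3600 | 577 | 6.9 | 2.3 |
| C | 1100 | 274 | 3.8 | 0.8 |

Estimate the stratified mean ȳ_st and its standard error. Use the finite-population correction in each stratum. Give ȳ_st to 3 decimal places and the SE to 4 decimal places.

ȳ_st ≈ 5.811, SE ≈ 0.0439

ȳ_st = Σ W_h ȳ_h = (5500·5.5 + 3600·6.9 + 1100·3.8)/10200 = 5.81078
V̂(ȳ_st) = Σ W_h² (1 − n_h/N_h) s_h²/n_h, with W_h = N_h/N and N = 10200:
  stratum A: (5500/10200)²·(1 − 765/5500)·1.7²/765 = 0.000945625
  stratum B: (3600/10200)²·(1 − 577/3600)·2.3²/577 = 0.000959003
  stratum C: (1100/10200)²·(1 − 274/1100)·0.8²/274 = 2.03987e-05
V̂(ȳ_st) = 0.00192503
SE(ȳ_st) = √0.00192503 = 0.0438751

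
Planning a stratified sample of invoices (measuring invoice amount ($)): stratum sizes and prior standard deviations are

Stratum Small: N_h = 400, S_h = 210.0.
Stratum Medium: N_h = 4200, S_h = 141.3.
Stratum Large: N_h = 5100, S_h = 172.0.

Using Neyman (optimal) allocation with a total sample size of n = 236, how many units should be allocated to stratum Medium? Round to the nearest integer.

90

Neyman allocation: n_h = n · N_h S_h / Σ N_i S_i, with n = 236.
  stratum Small: N_h·S_h = 400·210.0 = 84000.00
  stratum Medium: N_h·S_h = 4200·141.3 = 593460.00
  stratum Large: N_h·S_h = 5100·172.0 = 877200.00
Σ N_h S_h = 1554660.00
n for stratum Medium = 236·593460.00/1554660.00 = 90.088 → 90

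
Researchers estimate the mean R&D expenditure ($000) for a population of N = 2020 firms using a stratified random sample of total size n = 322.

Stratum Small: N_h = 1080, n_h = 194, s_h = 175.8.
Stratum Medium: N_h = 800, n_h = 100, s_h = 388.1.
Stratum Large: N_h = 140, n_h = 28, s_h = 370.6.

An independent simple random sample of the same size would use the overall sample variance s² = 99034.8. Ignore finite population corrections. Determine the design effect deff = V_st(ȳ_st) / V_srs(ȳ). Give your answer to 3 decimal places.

V̂(ȳ_st) = Σ W_h² s_h²/n_h, with W_h = N_h/N and N = 2020:
  stratum Small: (1080/2020)²·175.8²/194 = 45.5387
  stratum Medium: (800/2020)²·388.1²/100 = 236.246
  stratum Large: (140/2020)²·370.6²/28 = 23.5617
V_st = 305.346
V_srs = s²/n = 99034.8/322 = 307.561
deff = V_st / V_srs = 305.346/307.561 = 0.9928

deff ≈ 0.993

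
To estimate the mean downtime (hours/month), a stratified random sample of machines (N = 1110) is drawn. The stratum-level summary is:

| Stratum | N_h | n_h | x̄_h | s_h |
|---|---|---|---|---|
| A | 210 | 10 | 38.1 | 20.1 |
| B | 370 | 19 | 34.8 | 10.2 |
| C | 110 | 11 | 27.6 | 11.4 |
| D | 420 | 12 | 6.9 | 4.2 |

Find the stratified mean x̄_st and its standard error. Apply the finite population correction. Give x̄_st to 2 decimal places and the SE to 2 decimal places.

x̄_st ≈ 24.15, SE ≈ 1.50

x̄_st = Σ W_h x̄_h = (210·38.1 + 370·34.8 + 110·27.6 + 420·6.9)/1110 = 24.15405
V̂(x̄_st) = Σ W_h² (1 − n_h/N_h) s_h²/n_h, with W_h = N_h/N and N = 1110:
  stratum A: (210/1110)²·(1 − 10/210)·20.1²/10 = 1.3772
  stratum B: (370/1110)²·(1 − 19/370)·10.2²/19 = 0.577178
  stratum C: (110/1110)²·(1 − 11/110)·11.4²/11 = 0.104424
  stratum D: (420/1110)²·(1 − 12/420)·4.2²/12 = 0.204447
V̂(x̄_st) = 2.26324
SE(x̄_st) = √2.26324 = 1.50441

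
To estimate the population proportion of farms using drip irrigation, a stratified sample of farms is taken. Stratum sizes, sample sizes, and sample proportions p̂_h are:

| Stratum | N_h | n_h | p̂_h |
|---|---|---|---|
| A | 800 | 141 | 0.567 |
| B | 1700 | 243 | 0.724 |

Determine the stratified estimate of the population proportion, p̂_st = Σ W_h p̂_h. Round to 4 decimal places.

N = 2500; stratum weights W_h = N_h/N.
p̂_st = Σ W_h p̂_h = (800·0.567 + 1700·0.724)/2500 = 0.67376

p̂_st ≈ 0.6738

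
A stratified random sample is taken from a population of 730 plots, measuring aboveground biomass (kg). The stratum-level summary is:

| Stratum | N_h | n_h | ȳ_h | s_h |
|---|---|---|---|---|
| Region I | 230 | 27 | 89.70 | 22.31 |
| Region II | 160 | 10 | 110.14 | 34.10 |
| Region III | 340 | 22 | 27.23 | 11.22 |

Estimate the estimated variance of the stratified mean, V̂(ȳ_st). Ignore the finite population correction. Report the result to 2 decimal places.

V̂(ȳ_st) ≈ 8.66

V̂(ȳ_st) = Σ W_h² s_h²/n_h, with W_h = N_h/N and N = 730:
  stratum Region I: (230/730)²·22.31²/27 = 1.82998
  stratum Region II: (160/730)²·34.10²/10 = 5.58603
  stratum Region III: (340/730)²·11.22²/22 = 1.2413
V̂(ȳ_st) = 8.6573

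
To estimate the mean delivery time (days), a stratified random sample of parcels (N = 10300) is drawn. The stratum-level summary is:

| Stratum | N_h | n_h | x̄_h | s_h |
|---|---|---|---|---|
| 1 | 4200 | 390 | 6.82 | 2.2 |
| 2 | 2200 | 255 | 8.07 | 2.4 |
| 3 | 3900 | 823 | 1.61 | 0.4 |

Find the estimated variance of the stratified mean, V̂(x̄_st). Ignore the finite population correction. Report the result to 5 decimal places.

V̂(x̄_st) ≈ 0.00312

V̂(x̄_st) = Σ W_h² s_h²/n_h, with W_h = N_h/N and N = 10300:
  stratum 1: (4200/10300)²·2.2²/390 = 0.0020635
  stratum 2: (2200/10300)²·2.4²/255 = 0.00103051
  stratum 3: (3900/10300)²·0.4²/823 = 2.78724e-05
V̂(x̄_st) = 0.00312189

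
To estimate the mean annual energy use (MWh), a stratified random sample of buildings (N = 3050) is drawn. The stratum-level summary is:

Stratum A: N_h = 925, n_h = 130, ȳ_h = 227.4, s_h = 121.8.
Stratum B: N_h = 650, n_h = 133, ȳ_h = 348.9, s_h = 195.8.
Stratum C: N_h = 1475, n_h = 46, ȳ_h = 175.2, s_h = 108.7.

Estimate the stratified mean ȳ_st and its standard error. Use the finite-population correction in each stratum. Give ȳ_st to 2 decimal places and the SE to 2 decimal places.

ȳ_st ≈ 228.05, SE ≈ 8.81

ȳ_st = Σ W_h ȳ_h = (925·227.4 + 650·348.9 + 1475·175.2)/3050 = 228.04918
V̂(ȳ_st) = Σ W_h² (1 − n_h/N_h) s_h²/n_h, with W_h = N_h/N and N = 3050:
  stratum A: (925/3050)²·(1 − 130/925)·121.8²/130 = 9.02112
  stratum B: (650/3050)²·(1 − 133/650)·195.8²/133 = 10.4131
  stratum C: (1475/3050)²·(1 − 46/1475)·108.7²/46 = 58.2004
V̂(ȳ_st) = 77.6345
SE(ȳ_st) = √77.6345 = 8.81105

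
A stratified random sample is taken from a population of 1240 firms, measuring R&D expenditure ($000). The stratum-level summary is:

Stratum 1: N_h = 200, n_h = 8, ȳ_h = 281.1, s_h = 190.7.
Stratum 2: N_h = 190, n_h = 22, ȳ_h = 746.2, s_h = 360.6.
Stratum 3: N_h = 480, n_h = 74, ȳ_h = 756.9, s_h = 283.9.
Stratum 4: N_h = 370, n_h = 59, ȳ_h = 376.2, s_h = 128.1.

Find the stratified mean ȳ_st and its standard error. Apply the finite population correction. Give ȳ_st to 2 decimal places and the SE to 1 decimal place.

ȳ_st = Σ W_h ȳ_h = (200·281.1 + 190·746.2 + 480·756.9 + 370·376.2)/1240 = 564.92258
V̂(ȳ_st) = Σ W_h² (1 − n_h/N_h) s_h²/n_h, with W_h = N_h/N and N = 1240:
  stratum 1: (200/1240)²·(1 − 8/200)·190.7²/8 = 113.527
  stratum 2: (190/1240)²·(1 − 22/190)·360.6²/22 = 122.701
  stratum 3: (480/1240)²·(1 − 74/480)·283.9²/74 = 138.046
  stratum 4: (370/1240)²·(1 − 59/370)·128.1²/59 = 20.8145
V̂(ȳ_st) = 395.088
SE(ȳ_st) = √395.088 = 19.8768

ȳ_st ≈ 564.92, SE ≈ 19.9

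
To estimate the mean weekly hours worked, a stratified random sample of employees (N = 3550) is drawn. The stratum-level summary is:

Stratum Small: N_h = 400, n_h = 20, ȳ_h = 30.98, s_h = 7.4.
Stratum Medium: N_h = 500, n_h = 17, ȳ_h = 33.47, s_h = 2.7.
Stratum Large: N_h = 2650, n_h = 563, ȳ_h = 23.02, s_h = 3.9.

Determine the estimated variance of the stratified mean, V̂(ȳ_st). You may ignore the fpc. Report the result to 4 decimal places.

V̂(ȳ_st) ≈ 0.0583

V̂(ȳ_st) = Σ W_h² s_h²/n_h, with W_h = N_h/N and N = 3550:
  stratum Small: (400/3550)²·7.4²/20 = 0.0347614
  stratum Medium: (500/3550)²·2.7²/17 = 0.00850672
  stratum Large: (2650/3550)²·3.9²/563 = 0.0150541
V̂(ȳ_st) = 0.0583222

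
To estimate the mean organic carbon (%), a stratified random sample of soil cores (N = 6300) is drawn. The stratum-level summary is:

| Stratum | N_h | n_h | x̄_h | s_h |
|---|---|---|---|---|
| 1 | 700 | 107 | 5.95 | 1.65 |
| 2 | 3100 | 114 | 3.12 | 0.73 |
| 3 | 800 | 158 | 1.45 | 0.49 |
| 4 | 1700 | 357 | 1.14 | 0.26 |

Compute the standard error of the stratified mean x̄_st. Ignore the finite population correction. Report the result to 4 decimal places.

SE(x̄_st) ≈ 0.0385

V̂(x̄_st) = Σ W_h² s_h²/n_h, with W_h = N_h/N and N = 6300:
  stratum 1: (700/6300)²·1.65²/107 = 0.000314123
  stratum 2: (3100/6300)²·0.73²/114 = 0.00113184
  stratum 3: (800/6300)²·0.49²/158 = 2.45038e-05
  stratum 4: (1700/6300)²·0.26²/357 = 1.37878e-05
V̂(x̄_st) = 0.00148425
SE(x̄_st) = √0.00148425 = 0.038526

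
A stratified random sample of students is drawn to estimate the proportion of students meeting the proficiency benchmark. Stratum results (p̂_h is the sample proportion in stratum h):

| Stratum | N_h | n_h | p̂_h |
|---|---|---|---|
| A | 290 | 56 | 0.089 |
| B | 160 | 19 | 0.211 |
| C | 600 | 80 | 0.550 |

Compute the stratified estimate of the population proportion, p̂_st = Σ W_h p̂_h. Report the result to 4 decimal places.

p̂_st ≈ 0.3710

N = 1050; stratum weights W_h = N_h/N.
p̂_st = Σ W_h p̂_h = (290·0.089 + 160·0.211 + 600·0.550)/1050 = 0.37102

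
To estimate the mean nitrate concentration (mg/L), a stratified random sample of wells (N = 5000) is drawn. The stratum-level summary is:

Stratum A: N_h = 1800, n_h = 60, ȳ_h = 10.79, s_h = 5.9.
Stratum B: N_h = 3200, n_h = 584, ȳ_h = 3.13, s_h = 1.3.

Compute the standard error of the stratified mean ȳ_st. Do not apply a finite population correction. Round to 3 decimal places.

SE(ȳ_st) ≈ 0.276

V̂(ȳ_st) = Σ W_h² s_h²/n_h, with W_h = N_h/N and N = 5000:
  stratum A: (1800/5000)²·5.9²/60 = 0.0751896
  stratum B: (3200/5000)²·1.3²/584 = 0.00118532
V̂(ȳ_st) = 0.0763749
SE(ȳ_st) = √0.0763749 = 0.27636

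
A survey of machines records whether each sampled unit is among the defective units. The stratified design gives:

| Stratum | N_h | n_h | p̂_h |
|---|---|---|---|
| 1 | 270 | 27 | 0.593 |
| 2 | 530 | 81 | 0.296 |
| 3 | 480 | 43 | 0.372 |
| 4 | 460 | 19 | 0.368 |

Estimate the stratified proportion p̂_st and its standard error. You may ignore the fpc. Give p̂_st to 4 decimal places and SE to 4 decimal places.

p̂_st ≈ 0.3821, SE ≈ 0.0423

N = 1740; stratum weights W_h = N_h/N.
p̂_st = Σ W_h p̂_h = (270·0.593 + 530·0.296 + 480·0.372 + 460·0.368)/1740 = 0.38209
V̂(p̂_st) = Σ W_h² p̂_h(1−p̂_h)/(n_h−1):
  stratum 1: (270/1740)²·0.593·0.407/26 = 0.000223514
  stratum 2: (530/1740)²·0.296·0.704/80 = 0.000241673
  stratum 3: (480/1740)²·0.372·0.628/42 = 0.000423289
  stratum 4: (460/1740)²·0.368·0.632/18 = 0.000903045
V̂(p̂_st) = 0.00179152; SE = √V̂ = 0.0423264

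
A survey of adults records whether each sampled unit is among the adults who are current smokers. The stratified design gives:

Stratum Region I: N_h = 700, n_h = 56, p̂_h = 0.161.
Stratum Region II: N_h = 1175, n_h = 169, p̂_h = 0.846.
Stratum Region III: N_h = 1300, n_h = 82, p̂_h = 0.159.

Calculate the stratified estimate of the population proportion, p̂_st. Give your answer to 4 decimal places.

N = 3175; stratum weights W_h = N_h/N.
p̂_st = Σ W_h p̂_h = (700·0.161 + 1175·0.846 + 1300·0.159)/3175 = 0.41369

p̂_st ≈ 0.4137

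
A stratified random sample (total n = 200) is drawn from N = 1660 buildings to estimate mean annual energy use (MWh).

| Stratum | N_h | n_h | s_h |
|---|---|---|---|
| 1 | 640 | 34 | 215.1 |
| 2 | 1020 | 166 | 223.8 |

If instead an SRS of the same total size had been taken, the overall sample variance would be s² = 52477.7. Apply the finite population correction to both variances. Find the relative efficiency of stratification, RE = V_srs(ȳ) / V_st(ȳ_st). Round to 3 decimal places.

RE ≈ 0.804

V̂(ȳ_st) = Σ W_h² (1 − n_h/N_h) s_h²/n_h, with W_h = N_h/N and N = 1660:
  stratum 1: (640/1660)²·(1 − 34/640)·215.1²/34 = 191.531
  stratum 2: (1020/1660)²·(1 − 166/1020)·223.8²/166 = 95.3793
V_st = 286.91
V_srs = (1 − 200/1660)·52477.7/200 = 230.775
Relative efficiency = V_srs / V_st = 230.775/286.91 = 0.8043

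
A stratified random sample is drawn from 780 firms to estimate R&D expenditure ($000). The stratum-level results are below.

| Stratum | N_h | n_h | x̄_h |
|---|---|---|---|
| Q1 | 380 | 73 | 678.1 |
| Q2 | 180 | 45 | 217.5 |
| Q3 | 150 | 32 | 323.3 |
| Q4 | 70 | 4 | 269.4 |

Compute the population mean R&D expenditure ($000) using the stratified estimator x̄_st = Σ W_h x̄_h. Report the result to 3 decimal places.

x̄_st ≈ 466.899

N = Σ N_h = 780. Stratum weights W_h = N_h/N.
x̄_st = (380·678.1 + 180·217.5 + 150·323.3 + 70·269.4) / 780 = 466.89872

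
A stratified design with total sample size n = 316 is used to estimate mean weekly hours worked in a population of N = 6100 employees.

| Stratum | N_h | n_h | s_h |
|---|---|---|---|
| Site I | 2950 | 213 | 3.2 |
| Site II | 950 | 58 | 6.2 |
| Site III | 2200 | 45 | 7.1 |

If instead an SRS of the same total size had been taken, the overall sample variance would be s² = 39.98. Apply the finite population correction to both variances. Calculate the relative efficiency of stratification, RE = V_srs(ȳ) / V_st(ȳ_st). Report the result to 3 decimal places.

RE ≈ 0.713

V̂(ȳ_st) = Σ W_h² (1 − n_h/N_h) s_h²/n_h, with W_h = N_h/N and N = 6100:
  stratum Site I: (2950/6100)²·(1 − 213/2950)·3.2²/213 = 0.0104318
  stratum Site II: (950/6100)²·(1 − 58/950)·6.2²/58 = 0.0150933
  stratum Site III: (2200/6100)²·(1 − 45/2200)·7.1²/45 = 0.14273
V_st = 0.168255
V_srs = (1 − 316/6100)·39.98/316 = 0.119965
Relative efficiency = V_srs / V_st = 0.119965/0.168255 = 0.7130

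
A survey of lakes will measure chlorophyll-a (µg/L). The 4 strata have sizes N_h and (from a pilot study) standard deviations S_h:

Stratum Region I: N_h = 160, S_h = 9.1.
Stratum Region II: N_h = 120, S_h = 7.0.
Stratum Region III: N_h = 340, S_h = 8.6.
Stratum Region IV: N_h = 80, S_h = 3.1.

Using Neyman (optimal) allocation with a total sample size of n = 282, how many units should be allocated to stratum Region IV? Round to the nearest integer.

Neyman allocation: n_h = n · N_h S_h / Σ N_i S_i, with n = 282.
  stratum Region I: N_h·S_h = 160·9.1 = 1456.00
  stratum Region II: N_h·S_h = 120·7.0 = 840.00
  stratum Region III: N_h·S_h = 340·8.6 = 2924.00
  stratum Region IV: N_h·S_h = 80·3.1 = 248.00
Σ N_h S_h = 5468.00
n for stratum Region IV = 282·248.00/5468.00 = 12.790 → 13

13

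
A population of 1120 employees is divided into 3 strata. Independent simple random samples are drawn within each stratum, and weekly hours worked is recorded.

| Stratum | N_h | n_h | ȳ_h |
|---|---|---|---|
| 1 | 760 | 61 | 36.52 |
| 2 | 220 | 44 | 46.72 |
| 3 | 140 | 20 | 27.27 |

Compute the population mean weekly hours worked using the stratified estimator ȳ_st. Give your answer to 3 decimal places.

N = Σ N_h = 1120. Stratum weights W_h = N_h/N.
ȳ_st = (760·36.52 + 220·46.72 + 140·27.27) / 1120 = 37.36732

ȳ_st ≈ 37.367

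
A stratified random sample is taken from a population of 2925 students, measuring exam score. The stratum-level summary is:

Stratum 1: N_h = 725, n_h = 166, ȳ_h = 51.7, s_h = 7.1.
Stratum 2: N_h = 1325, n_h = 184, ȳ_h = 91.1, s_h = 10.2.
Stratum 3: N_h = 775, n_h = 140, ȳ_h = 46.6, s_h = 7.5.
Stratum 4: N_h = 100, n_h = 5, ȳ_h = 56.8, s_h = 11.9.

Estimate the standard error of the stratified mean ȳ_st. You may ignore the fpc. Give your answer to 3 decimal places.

V̂(ȳ_st) = Σ W_h² s_h²/n_h, with W_h = N_h/N and N = 2925:
  stratum 1: (725/2925)²·7.1²/166 = 0.0186566
  stratum 2: (1325/2925)²·10.2²/184 = 0.116028
  stratum 3: (775/2925)²·7.5²/140 = 0.0282063
  stratum 4: (100/2925)²·11.9²/5 = 0.0331034
V̂(ȳ_st) = 0.195994
SE(ȳ_st) = √0.195994 = 0.442712

SE(ȳ_st) ≈ 0.443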